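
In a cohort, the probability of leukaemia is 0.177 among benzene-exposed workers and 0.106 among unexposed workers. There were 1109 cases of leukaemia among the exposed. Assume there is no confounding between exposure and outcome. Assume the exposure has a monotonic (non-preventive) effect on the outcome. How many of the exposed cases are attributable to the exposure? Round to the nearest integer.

about 445 cases

Let p₁ = 0.177, p₀ = 0.106.
PN = (p₁ − p₀)/p₁ = (0.177 − 0.106) / 0.177 ≈ 0.40113.
Attributable cases ≈ PN × (exposed cases) = 0.40113 × 1109 ≈ 444.85.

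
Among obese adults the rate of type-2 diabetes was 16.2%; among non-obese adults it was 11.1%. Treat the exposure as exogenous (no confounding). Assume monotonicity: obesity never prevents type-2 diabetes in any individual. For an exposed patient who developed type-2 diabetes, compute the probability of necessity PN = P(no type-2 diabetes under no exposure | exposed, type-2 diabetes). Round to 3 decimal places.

p₁ = 0.162, p₀ = 0.111.
Under exogeneity and monotonicity, PN = (p₁ − p₀) / p₁.
PN = (0.162 − 0.111) / 0.162 = 0.051 / 0.162 ≈ 0.3148

PN ≈ 0.315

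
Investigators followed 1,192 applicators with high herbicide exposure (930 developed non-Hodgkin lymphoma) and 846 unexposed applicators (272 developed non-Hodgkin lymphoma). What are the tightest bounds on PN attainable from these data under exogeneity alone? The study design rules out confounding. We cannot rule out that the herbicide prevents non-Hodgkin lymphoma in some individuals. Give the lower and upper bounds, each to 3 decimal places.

0.588 ≤ PN ≤ 0.870

p₁ = P(outcome | exposed) = 930/1192 = 0.7802
p₀ = P(outcome | unexposed) = 272/846 = 0.32151
Under exogeneity alone the bounds on PN are max{0,(p₁−p₀)/p₁} ≤ PN ≤ min{1,(1−p₀)/p₁}.
  lower = (p₁ − p₀)/p₁ = 0.45869 / 0.7802 ≈ 0.5879
  upper = min{1, (1 − p₀)/p₁} = 0.67849 / 0.7802 ≈ 0.8696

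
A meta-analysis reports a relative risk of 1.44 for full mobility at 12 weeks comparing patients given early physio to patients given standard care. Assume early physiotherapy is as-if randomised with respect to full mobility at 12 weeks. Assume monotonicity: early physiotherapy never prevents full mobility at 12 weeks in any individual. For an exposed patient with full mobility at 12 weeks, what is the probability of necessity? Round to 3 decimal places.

Under exogeneity and monotonicity, PN = (RR − 1) / RR = 1 − 1/RR.
PN = (1.44 − 1) / 1.44 = 0.44 / 1.44 ≈ 0.3056

PN ≈ 0.306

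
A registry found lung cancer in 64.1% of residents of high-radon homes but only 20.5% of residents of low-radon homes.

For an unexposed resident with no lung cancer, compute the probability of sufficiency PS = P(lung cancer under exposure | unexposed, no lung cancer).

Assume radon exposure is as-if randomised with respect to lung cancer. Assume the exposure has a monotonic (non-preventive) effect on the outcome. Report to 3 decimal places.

p₁ = 0.641, p₀ = 0.205.
Under exogeneity and monotonicity, PS = (p₁ − p₀) / (1 − p₀).
PS = (0.641 − 0.205) / (1 − 0.205) = 0.436 / 0.795 ≈ 0.5484

PS ≈ 0.548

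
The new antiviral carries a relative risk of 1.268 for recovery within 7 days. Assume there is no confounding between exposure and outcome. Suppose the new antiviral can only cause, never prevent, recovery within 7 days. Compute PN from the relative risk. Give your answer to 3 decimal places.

Under exogeneity and monotonicity, PN = (RR − 1) / RR = 1 − 1/RR.
PN = (1.268 − 1) / 1.268 = 0.268 / 1.268 ≈ 0.2114

PN ≈ 0.211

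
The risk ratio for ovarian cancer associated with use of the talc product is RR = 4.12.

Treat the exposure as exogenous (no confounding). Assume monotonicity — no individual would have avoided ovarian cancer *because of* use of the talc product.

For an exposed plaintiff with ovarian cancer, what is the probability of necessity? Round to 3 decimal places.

PN ≈ 0.757

Under exogeneity and monotonicity, PN = (RR − 1) / RR = 1 − 1/RR.
PN = (4.12 − 1) / 4.12 = 3.12 / 4.12 ≈ 0.7573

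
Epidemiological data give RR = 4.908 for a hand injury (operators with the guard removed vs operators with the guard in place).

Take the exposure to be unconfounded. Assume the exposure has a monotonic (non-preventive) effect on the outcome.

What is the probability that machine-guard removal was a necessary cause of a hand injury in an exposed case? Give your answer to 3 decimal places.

PN ≈ 0.796

Under exogeneity and monotonicity, PN = (RR − 1) / RR = 1 − 1/RR.
PN = (4.908 − 1) / 4.908 = 3.908 / 4.908 ≈ 0.7963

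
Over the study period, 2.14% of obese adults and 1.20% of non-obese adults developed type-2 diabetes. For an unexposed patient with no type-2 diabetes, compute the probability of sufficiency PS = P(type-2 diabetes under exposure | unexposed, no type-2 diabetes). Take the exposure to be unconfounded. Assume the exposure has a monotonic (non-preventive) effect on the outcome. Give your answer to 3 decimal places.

p₁ = 0.0214, p₀ = 0.012.
Under exogeneity and monotonicity, PS = (p₁ − p₀) / (1 − p₀).
PS = (0.0214 − 0.012) / (1 − 0.012) = 0.0094 / 0.988 ≈ 0.0095

PS ≈ 0.010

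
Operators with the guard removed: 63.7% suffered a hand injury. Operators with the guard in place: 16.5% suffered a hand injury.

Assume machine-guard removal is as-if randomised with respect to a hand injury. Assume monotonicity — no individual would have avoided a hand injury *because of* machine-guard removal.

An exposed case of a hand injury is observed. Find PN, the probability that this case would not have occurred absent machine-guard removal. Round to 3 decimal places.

PN ≈ 0.741

p₁ = 0.637, p₀ = 0.165.
Under exogeneity and monotonicity, PN = (p₁ − p₀) / p₁.
PN = (0.637 − 0.165) / 0.637 = 0.472 / 0.637 ≈ 0.7410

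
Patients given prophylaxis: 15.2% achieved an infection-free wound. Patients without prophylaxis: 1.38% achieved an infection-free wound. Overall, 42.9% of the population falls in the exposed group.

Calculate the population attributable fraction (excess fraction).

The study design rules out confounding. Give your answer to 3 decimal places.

p₁ = 0.152, p₀ = 0.0138.
Overall risk P(Y=1) = π·p₁ + (1−π)·p₀ = 0.429×0.152 + 0.571×0.0138 = 0.073088.
Under exogeneity, PAF = [P(Y=1) − p₀] / P(Y=1).
PAF = (0.073088 − 0.0138) / 0.073088 ≈ 0.8112

PAF ≈ 0.811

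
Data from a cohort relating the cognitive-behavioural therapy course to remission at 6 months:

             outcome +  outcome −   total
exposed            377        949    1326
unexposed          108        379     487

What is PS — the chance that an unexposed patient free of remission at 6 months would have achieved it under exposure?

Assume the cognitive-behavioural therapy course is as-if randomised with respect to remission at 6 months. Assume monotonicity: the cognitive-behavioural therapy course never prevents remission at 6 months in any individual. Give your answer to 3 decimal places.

PS ≈ 0.080

p₁ = P(outcome | exposed) = 377/1326 = 0.28431
p₀ = P(outcome | unexposed) = 108/487 = 0.22177
Under exogeneity and monotonicity, PS = (p₁ − p₀)/(1 − p₀).
PS = (0.28431 − 0.22177) / 0.77823 ≈ 0.0804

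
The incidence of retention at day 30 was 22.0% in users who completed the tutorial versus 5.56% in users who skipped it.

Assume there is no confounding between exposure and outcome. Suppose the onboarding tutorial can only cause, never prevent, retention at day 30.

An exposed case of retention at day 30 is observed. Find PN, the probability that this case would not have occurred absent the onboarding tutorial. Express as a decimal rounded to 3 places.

p₁ = 0.22, p₀ = 0.0556.
Under exogeneity and monotonicity, PN = (p₁ − p₀) / p₁.
PN = (0.22 − 0.0556) / 0.22 = 0.1644 / 0.22 ≈ 0.7473

PN ≈ 0.747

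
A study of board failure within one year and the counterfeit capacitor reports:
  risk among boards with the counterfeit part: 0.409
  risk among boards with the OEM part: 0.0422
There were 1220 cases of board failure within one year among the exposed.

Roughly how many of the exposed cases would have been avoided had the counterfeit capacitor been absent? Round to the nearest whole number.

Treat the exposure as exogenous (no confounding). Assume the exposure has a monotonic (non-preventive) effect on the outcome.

Let p₁ = 0.409, p₀ = 0.0422.
PN = (p₁ − p₀)/p₁ = (0.409 − 0.0422) / 0.409 ≈ 0.89682.
Attributable cases ≈ PN × (exposed cases) = 0.89682 × 1220 ≈ 1094.12.

about 1094 cases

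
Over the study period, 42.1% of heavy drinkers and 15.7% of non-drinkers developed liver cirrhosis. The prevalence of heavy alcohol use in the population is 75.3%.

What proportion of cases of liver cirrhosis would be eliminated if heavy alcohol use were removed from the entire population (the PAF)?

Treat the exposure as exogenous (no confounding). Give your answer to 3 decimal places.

PAF ≈ 0.559

p₁ = 0.421, p₀ = 0.157.
Overall risk P(Y=1) = π·p₁ + (1−π)·p₀ = 0.753×0.421 + 0.247×0.157 = 0.35579.
Under exogeneity, PAF = [P(Y=1) − p₀] / P(Y=1).
PAF = (0.35579 − 0.157) / 0.35579 ≈ 0.5587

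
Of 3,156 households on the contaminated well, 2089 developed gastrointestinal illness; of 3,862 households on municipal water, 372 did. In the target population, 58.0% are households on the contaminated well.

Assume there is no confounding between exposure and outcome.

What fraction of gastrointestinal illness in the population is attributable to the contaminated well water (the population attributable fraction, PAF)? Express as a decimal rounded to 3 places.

p₁ = P(outcome | exposed) = 2089/3156 = 0.66191
p₀ = P(outcome | unexposed) = 372/3862 = 0.096323
Overall risk P(Y=1) = π·p₁ + (1−π)·p₀ = 0.58×0.66191 + 0.42×0.096323 = 0.42437.
Under exogeneity, PAF = [P(Y=1) − p₀] / P(Y=1).
PAF = (0.42437 − 0.096323) / 0.42437 ≈ 0.7730

PAF ≈ 0.773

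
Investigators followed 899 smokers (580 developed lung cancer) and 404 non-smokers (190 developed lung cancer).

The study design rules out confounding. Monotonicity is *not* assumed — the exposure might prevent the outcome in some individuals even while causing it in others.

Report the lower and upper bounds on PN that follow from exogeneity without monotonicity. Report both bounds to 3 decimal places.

p₁ = P(outcome | exposed) = 580/899 = 0.64516
p₀ = P(outcome | unexposed) = 190/404 = 0.4703
Under exogeneity alone the bounds on PN are max{0,(p₁−p₀)/p₁} ≤ PN ≤ min{1,(1−p₀)/p₁}.
  lower = (p₁ − p₀)/p₁ = 0.17486 / 0.64516 ≈ 0.2710
  upper = min{1, (1 − p₀)/p₁} = 0.5297 / 0.64516 ≈ 0.8210

0.271 ≤ PN ≤ 0.821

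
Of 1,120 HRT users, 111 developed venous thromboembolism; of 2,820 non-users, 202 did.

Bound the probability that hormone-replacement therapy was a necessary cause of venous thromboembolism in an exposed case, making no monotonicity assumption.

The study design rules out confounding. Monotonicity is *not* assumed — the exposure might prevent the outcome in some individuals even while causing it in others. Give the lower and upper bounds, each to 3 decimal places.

0.277 ≤ PN ≤ 1.000

p₁ = P(outcome | exposed) = 111/1120 = 0.099107
p₀ = P(outcome | unexposed) = 202/2820 = 0.071631
Under exogeneity alone the bounds on PN are max{0,(p₁−p₀)/p₁} ≤ PN ≤ min{1,(1−p₀)/p₁}.
  lower = (p₁ − p₀)/p₁ = 0.027476 / 0.099107 ≈ 0.2772
  upper = min{1, (1 − p₀)/p₁} = 0.92837 / 0.099107 ≈ 9.3673 → capped at 1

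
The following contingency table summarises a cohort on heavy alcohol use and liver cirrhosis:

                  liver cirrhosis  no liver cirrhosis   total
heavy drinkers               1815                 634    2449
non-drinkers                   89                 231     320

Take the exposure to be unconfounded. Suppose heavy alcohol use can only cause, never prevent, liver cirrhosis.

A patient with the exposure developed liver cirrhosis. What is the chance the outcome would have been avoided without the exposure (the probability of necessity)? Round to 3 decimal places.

p₁ = P(outcome | exposed) = 1815/2449 = 0.74112
p₀ = P(outcome | unexposed) = 89/320 = 0.27813
Under exogeneity and monotonicity, PN = (p₁ − p₀)/p₁.
PN = (0.74112 − 0.27813) / 0.74112 ≈ 0.6247

PN ≈ 0.625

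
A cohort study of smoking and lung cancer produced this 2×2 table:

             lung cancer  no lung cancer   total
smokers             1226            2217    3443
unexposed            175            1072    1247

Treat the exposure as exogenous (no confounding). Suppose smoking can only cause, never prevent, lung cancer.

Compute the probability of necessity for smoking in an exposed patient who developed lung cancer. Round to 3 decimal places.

PN ≈ 0.606

p₁ = P(outcome | exposed) = 1226/3443 = 0.35608
p₀ = P(outcome | unexposed) = 175/1247 = 0.14034
Under exogeneity and monotonicity, PN = (p₁ − p₀)/p₁.
PN = (0.35608 − 0.14034) / 0.35608 ≈ 0.6059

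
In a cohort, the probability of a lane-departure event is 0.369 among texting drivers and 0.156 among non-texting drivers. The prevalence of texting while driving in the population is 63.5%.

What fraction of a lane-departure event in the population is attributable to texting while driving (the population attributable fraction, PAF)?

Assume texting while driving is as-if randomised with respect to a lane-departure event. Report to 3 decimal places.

Let p₁ = 0.369, p₀ = 0.156.
Overall risk P(Y=1) = π·p₁ + (1−π)·p₀ = 0.635×0.369 + 0.365×0.156 = 0.29125.
Under exogeneity, PAF = [P(Y=1) − p₀] / P(Y=1).
PAF = (0.29125 − 0.156) / 0.29125 ≈ 0.4644

PAF ≈ 0.464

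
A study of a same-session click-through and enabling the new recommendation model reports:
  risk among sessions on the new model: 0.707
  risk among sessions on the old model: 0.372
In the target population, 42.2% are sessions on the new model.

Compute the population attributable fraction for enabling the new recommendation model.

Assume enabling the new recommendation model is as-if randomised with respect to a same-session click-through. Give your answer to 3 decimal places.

PAF ≈ 0.275

Let p₁ = 0.707, p₀ = 0.372.
Overall risk P(Y=1) = π·p₁ + (1−π)·p₀ = 0.422×0.707 + 0.578×0.372 = 0.51337.
Under exogeneity, PAF = [P(Y=1) − p₀] / P(Y=1).
PAF = (0.51337 − 0.372) / 0.51337 ≈ 0.2754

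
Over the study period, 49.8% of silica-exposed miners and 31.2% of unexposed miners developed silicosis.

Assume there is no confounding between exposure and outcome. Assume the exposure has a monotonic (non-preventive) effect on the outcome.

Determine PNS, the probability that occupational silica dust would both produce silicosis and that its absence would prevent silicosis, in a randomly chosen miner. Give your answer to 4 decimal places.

p₁ = 0.498, p₀ = 0.312.
Under exogeneity and monotonicity, PNS = p₁ − p₀.
PNS = 0.498 − 0.312 = 0.186

PNS ≈ 0.1860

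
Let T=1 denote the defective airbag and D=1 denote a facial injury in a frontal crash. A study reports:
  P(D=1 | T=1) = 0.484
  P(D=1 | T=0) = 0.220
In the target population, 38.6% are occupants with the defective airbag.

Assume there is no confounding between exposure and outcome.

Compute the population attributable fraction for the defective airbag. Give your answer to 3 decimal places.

PAF ≈ 0.317

Let p₁ = 0.484, p₀ = 0.22.
Overall risk P(Y=1) = π·p₁ + (1−π)·p₀ = 0.386×0.484 + 0.614×0.22 = 0.3219.
Under exogeneity, PAF = [P(Y=1) − p₀] / P(Y=1).
PAF = (0.3219 − 0.22) / 0.3219 ≈ 0.3166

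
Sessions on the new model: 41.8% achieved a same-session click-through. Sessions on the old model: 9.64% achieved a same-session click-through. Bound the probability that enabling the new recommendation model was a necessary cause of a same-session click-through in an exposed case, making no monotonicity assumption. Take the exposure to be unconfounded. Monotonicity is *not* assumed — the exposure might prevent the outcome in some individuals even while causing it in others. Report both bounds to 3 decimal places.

p₁ = 0.418, p₀ = 0.0964.
Under exogeneity alone the bounds on PN are max{0,(p₁−p₀)/p₁} ≤ PN ≤ min{1,(1−p₀)/p₁}.
  lower = (p₁ − p₀)/p₁ = 0.3216 / 0.418 ≈ 0.7694
  upper = min{1, (1 − p₀)/p₁} = 0.9036 / 0.418 ≈ 2.1617 → capped at 1

0.769 ≤ PN ≤ 1.000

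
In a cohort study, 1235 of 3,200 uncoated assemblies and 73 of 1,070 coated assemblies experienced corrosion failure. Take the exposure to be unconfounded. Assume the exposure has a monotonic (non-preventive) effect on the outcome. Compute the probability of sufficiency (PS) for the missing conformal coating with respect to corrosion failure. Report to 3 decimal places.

PS ≈ 0.341

p₁ = P(outcome | exposed) = 1235/3200 = 0.38594
p₀ = P(outcome | unexposed) = 73/1070 = 0.068224
Under exogeneity and monotonicity, PS = (p₁ − p₀) / (1 − p₀).
PS = (0.38594 − 0.068224) / (1 − 0.068224) = 0.31771 / 0.93178 ≈ 0.3410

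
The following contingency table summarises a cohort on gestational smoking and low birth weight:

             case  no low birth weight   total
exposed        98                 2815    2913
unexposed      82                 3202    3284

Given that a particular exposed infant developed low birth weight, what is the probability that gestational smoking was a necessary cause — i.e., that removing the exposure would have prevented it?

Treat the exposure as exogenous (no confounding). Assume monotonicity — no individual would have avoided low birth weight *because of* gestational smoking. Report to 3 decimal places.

PN ≈ 0.258

p₁ = P(outcome | exposed) = 98/2913 = 0.033642
p₀ = P(outcome | unexposed) = 82/3284 = 0.02497
Under exogeneity and monotonicity, PN = (p₁ − p₀) / p₁.
PN = (0.033642 − 0.02497) / 0.033642 = 0.0086727 / 0.033642 ≈ 0.2578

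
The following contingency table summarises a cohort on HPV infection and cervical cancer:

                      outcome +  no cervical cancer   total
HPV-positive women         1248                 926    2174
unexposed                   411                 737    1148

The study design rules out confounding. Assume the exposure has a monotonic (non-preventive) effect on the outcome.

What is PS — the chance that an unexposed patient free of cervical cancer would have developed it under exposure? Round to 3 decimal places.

PS ≈ 0.337

p₁ = P(outcome | exposed) = 1248/2174 = 0.57406
p₀ = P(outcome | unexposed) = 411/1148 = 0.35801
Under exogeneity and monotonicity, PS = (p₁ − p₀) / (1 − p₀).
PS = (0.57406 − 0.35801) / (1 − 0.35801) = 0.21604 / 0.64199 ≈ 0.3365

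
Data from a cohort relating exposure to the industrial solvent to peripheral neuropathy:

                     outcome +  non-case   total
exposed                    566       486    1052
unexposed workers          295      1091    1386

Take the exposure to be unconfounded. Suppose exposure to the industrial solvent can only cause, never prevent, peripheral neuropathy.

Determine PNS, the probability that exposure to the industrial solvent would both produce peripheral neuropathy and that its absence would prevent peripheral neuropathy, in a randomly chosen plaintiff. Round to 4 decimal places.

p₁ = P(outcome | exposed) = 566/1052 = 0.53802
p₀ = P(outcome | unexposed) = 295/1386 = 0.21284
Under exogeneity and monotonicity, PNS = p₁ − p₀.
PNS = 0.53802 − 0.21284 = 0.32518

PNS ≈ 0.3252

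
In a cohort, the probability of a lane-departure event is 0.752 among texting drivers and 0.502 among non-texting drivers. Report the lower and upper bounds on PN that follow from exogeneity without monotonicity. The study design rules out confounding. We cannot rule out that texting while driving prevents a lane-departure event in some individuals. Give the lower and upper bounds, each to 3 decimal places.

0.332 ≤ PN ≤ 0.662

Let p₁ = 0.752, p₀ = 0.502.
Under exogeneity alone the bounds on PN are max{0,(p₁−p₀)/p₁} ≤ PN ≤ min{1,(1−p₀)/p₁}.
  lower = (p₁ − p₀)/p₁ = 0.25 / 0.752 ≈ 0.3324
  upper = min{1, (1 − p₀)/p₁} = 0.498 / 0.752 ≈ 0.6622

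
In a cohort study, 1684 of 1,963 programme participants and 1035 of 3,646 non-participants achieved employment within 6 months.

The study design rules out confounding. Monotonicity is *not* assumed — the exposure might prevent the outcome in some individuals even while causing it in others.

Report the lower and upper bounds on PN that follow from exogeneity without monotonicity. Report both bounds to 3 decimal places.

p₁ = P(outcome | exposed) = 1684/1963 = 0.85787
p₀ = P(outcome | unexposed) = 1035/3646 = 0.28387
Under exogeneity alone the bounds on PN are max{0,(p₁−p₀)/p₁} ≤ PN ≤ min{1,(1−p₀)/p₁}.
  lower = (p₁ − p₀)/p₁ = 0.574 / 0.85787 ≈ 0.6691
  upper = min{1, (1 − p₀)/p₁} = 0.71613 / 0.85787 ≈ 0.8348

0.669 ≤ PN ≤ 0.835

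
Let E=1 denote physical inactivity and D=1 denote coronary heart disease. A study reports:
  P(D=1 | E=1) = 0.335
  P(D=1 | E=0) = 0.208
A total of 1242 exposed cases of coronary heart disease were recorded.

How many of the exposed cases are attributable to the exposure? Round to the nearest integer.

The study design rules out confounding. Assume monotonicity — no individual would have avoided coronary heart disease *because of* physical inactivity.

Let p₁ = 0.335, p₀ = 0.208.
PN = (p₁ − p₀)/p₁ = (0.335 − 0.208) / 0.335 ≈ 0.37910.
Attributable cases ≈ PN × (exposed cases) = 0.37910 × 1242 ≈ 470.85.

about 471 cases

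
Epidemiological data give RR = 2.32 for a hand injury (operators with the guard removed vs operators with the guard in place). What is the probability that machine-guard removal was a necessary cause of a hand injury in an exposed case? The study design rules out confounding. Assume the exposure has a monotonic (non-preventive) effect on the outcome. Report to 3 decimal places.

PN ≈ 0.569

Under exogeneity and monotonicity, PN = (RR − 1) / RR = 1 − 1/RR.
PN = (2.32 − 1) / 2.32 = 1.32 / 2.32 ≈ 0.5690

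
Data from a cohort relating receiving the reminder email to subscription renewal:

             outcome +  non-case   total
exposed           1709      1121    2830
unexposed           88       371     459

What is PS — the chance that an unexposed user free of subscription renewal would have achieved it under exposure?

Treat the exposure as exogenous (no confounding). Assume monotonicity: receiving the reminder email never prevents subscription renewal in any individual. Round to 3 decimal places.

p₁ = P(outcome | exposed) = 1709/2830 = 0.60389
p₀ = P(outcome | unexposed) = 88/459 = 0.19172
Under exogeneity and monotonicity, PS = (p₁ − p₀)/(1 − p₀).
PS = (0.60389 − 0.19172) / 0.80828 ≈ 0.5099

PS ≈ 0.510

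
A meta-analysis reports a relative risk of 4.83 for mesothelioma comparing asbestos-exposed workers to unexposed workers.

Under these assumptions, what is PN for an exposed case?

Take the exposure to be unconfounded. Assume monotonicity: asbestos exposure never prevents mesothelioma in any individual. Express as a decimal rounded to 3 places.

PN ≈ 0.793

Under exogeneity and monotonicity, PN = (RR − 1) / RR = 1 − 1/RR.
PN = (4.83 − 1) / 4.83 = 3.83 / 4.83 ≈ 0.7930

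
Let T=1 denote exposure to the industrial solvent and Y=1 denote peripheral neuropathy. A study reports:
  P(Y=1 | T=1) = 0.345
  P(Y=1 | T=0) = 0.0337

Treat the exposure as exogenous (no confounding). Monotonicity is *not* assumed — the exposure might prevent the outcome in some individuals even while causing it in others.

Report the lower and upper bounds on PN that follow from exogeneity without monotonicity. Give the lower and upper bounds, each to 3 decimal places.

Let p₁ = 0.345, p₀ = 0.0337.
Under exogeneity alone the bounds on PN are max{0,(p₁−p₀)/p₁} ≤ PN ≤ min{1,(1−p₀)/p₁}.
  lower = (p₁ − p₀)/p₁ = 0.3113 / 0.345 ≈ 0.9023
  upper = min{1, (1 − p₀)/p₁} = 0.9663 / 0.345 ≈ 2.8009 → capped at 1

0.902 ≤ PN ≤ 1.000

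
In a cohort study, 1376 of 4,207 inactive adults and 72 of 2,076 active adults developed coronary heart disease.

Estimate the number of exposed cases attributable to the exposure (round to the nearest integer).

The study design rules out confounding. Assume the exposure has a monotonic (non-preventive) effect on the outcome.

about 1230 cases

p₁ = P(outcome | exposed) = 1376/4207 = 0.32707
p₀ = P(outcome | unexposed) = 72/2076 = 0.034682
PN = (p₁ − p₀)/p₁ = (0.32707 − 0.034682) / 0.32707 ≈ 0.89396.
Attributable cases ≈ PN × (exposed cases) = 0.89396 × 1376 ≈ 1230.09.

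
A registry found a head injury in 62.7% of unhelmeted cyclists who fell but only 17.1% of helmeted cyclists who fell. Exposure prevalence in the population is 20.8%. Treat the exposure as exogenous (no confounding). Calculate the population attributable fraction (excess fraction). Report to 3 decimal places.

PAF ≈ 0.357

p₁ = 0.627, p₀ = 0.171.
Overall risk P(Y=1) = π·p₁ + (1−π)·p₀ = 0.208×0.627 + 0.792×0.171 = 0.26585.
Under exogeneity, PAF = [P(Y=1) − p₀] / P(Y=1).
PAF = (0.26585 − 0.171) / 0.26585 ≈ 0.3568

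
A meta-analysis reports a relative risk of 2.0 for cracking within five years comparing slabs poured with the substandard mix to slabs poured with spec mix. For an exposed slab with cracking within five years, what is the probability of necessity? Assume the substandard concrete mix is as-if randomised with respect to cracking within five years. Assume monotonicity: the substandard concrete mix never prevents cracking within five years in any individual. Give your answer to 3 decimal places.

PN ≈ 0.500

Under exogeneity and monotonicity, PN = (RR − 1) / RR = 1 − 1/RR.
PN = (2.0 − 1) / 2.0 = 1 / 2.0 ≈ 0.5000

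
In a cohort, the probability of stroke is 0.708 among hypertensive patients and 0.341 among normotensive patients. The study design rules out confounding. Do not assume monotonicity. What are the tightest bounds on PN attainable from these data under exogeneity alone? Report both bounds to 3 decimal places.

Let p₁ = 0.708, p₀ = 0.341.
Under exogeneity alone the bounds on PN are max{0,(p₁−p₀)/p₁} ≤ PN ≤ min{1,(1−p₀)/p₁}.
  lower = (p₁ − p₀)/p₁ = 0.367 / 0.708 ≈ 0.5184
  upper = min{1, (1 − p₀)/p₁} = 0.659 / 0.708 ≈ 0.9308

0.518 ≤ PN ≤ 0.931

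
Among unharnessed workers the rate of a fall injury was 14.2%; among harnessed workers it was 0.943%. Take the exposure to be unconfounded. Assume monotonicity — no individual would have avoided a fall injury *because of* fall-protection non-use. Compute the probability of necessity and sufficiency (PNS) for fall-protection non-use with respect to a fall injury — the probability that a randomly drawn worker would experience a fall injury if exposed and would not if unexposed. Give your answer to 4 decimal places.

PNS ≈ 0.1326

p₁ = 0.142, p₀ = 0.00943.
Under exogeneity and monotonicity, PNS = p₁ − p₀.
PNS = 0.142 − 0.00943 = 0.13257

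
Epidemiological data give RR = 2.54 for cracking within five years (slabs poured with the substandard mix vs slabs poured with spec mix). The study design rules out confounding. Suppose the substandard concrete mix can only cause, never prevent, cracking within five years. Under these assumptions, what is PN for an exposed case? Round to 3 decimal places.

PN ≈ 0.606

Under exogeneity and monotonicity, PN = (RR − 1) / RR = 1 − 1/RR.
PN = (2.54 − 1) / 2.54 = 1.54 / 2.54 ≈ 0.6063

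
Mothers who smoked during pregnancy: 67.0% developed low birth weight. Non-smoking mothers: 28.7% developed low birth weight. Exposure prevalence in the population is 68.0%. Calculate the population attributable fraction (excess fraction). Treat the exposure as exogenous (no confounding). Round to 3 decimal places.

PAF ≈ 0.476

p₁ = 0.67, p₀ = 0.287.
Overall risk P(Y=1) = π·p₁ + (1−π)·p₀ = 0.68×0.67 + 0.32×0.287 = 0.54744.
Under exogeneity, PAF = [P(Y=1) − p₀] / P(Y=1).
PAF = (0.54744 − 0.287) / 0.54744 ≈ 0.4757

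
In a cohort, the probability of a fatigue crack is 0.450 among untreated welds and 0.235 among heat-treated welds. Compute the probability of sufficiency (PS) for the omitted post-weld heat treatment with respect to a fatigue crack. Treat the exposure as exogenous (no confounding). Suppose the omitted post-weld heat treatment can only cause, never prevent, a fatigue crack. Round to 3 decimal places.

Let p₁ = 0.45, p₀ = 0.235.
Under exogeneity and monotonicity, PS = (p₁ − p₀) / (1 − p₀).
PS = (0.45 − 0.235) / (1 − 0.235) = 0.215 / 0.765 ≈ 0.2810

PS ≈ 0.281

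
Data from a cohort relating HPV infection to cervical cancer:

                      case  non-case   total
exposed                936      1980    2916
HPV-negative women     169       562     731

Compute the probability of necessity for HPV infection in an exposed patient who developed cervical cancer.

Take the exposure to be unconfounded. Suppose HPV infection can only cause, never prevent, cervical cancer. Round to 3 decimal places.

PN ≈ 0.280

p₁ = P(outcome | exposed) = 936/2916 = 0.32099
p₀ = P(outcome | unexposed) = 169/731 = 0.23119
Under exogeneity and monotonicity, PN = (p₁ − p₀)/p₁.
PN = (0.32099 − 0.23119) / 0.32099 ≈ 0.2798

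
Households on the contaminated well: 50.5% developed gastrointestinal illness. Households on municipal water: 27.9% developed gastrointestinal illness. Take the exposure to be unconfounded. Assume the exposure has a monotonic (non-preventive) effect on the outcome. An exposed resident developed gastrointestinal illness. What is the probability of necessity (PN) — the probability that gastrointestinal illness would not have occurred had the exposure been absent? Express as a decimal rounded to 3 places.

PN ≈ 0.448

p₁ = 0.505, p₀ = 0.279.
Under exogeneity and monotonicity, PN = (p₁ − p₀) / p₁.
PN = (0.505 − 0.279) / 0.505 = 0.226 / 0.505 ≈ 0.4475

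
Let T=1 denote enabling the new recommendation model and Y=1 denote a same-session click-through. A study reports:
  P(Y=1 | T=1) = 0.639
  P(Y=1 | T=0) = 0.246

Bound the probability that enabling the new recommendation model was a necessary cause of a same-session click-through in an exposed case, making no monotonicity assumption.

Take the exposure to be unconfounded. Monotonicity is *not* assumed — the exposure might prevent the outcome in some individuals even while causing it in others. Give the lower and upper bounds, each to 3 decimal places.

Let p₁ = 0.639, p₀ = 0.246.
Under exogeneity alone the bounds on PN are max{0,(p₁−p₀)/p₁} ≤ PN ≤ min{1,(1−p₀)/p₁}.
  lower = (p₁ − p₀)/p₁ = 0.393 / 0.639 ≈ 0.6150
  upper = min{1, (1 − p₀)/p₁} = 0.754 / 0.639 ≈ 1.1800 → capped at 1

0.615 ≤ PN ≤ 1.000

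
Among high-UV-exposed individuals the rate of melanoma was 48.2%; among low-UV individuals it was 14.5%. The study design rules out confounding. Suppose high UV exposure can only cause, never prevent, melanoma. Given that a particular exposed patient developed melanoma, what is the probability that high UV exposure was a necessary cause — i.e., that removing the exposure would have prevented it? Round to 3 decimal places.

PN ≈ 0.699

p₁ = 0.482, p₀ = 0.145.
Under exogeneity and monotonicity, PN = (p₁ − p₀) / p₁.
PN = (0.482 − 0.145) / 0.482 = 0.337 / 0.482 ≈ 0.6992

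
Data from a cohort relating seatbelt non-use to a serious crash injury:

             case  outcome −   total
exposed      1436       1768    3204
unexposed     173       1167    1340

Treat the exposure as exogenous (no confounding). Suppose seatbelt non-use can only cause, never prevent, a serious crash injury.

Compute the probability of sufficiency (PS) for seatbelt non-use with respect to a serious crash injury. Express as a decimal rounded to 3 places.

PS ≈ 0.366

p₁ = P(outcome | exposed) = 1436/3204 = 0.44819
p₀ = P(outcome | unexposed) = 173/1340 = 0.1291
Under exogeneity and monotonicity, PS = (p₁ − p₀) / (1 − p₀).
PS = (0.44819 − 0.1291) / (1 − 0.1291) = 0.31909 / 0.8709 ≈ 0.3664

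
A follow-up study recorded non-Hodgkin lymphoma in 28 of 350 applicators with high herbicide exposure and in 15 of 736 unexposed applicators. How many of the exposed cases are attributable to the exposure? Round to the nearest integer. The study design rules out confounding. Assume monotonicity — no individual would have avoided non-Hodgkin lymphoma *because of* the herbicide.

about 21 cases

p₁ = P(outcome | exposed) = 28/350 = 0.08
p₀ = P(outcome | unexposed) = 15/736 = 0.02038
PN = (p₁ − p₀)/p₁ = (0.08 − 0.02038) / 0.08 ≈ 0.74524.
Attributable cases ≈ PN × (exposed cases) = 0.74524 × 28 ≈ 20.87.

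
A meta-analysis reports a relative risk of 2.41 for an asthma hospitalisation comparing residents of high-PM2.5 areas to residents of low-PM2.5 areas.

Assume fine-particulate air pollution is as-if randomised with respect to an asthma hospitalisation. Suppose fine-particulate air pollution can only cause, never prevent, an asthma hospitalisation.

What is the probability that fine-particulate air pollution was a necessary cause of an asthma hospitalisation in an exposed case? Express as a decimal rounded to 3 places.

Under exogeneity and monotonicity, PN = (RR − 1) / RR = 1 − 1/RR.
PN = (2.41 − 1) / 2.41 = 1.41 / 2.41 ≈ 0.5851

PN ≈ 0.585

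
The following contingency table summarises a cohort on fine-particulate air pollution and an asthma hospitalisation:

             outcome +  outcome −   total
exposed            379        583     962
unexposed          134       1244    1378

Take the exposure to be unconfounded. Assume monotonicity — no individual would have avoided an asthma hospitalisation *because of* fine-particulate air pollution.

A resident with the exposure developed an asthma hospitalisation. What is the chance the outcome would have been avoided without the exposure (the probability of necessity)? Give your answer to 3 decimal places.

p₁ = P(outcome | exposed) = 379/962 = 0.39397
p₀ = P(outcome | unexposed) = 134/1378 = 0.097242
Under exogeneity and monotonicity, PN = (p₁ − p₀)/p₁.
PN = (0.39397 − 0.097242) / 0.39397 ≈ 0.7532

PN ≈ 0.753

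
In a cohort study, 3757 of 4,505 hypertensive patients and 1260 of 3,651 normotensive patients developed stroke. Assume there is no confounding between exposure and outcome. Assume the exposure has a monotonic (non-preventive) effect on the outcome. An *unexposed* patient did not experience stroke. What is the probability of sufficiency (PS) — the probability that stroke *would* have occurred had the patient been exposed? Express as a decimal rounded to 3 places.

PS ≈ 0.746

p₁ = P(outcome | exposed) = 3757/4505 = 0.83396
p₀ = P(outcome | unexposed) = 1260/3651 = 0.34511
Under exogeneity and monotonicity, PS = (p₁ − p₀) / (1 − p₀).
PS = (0.83396 − 0.34511) / (1 − 0.34511) = 0.48885 / 0.65489 ≈ 0.7465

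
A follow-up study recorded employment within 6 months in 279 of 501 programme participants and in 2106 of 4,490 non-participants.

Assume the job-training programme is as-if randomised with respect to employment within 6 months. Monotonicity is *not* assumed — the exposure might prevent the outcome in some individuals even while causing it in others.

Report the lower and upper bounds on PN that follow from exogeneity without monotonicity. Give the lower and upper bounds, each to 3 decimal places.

0.158 ≤ PN ≤ 0.953

p₁ = P(outcome | exposed) = 279/501 = 0.55689
p₀ = P(outcome | unexposed) = 2106/4490 = 0.46904
Under exogeneity alone the bounds on PN are max{0,(p₁−p₀)/p₁} ≤ PN ≤ min{1,(1−p₀)/p₁}.
  lower = (p₁ − p₀)/p₁ = 0.087844 / 0.55689 ≈ 0.1577
  upper = min{1, (1 − p₀)/p₁} = 0.53096 / 0.55689 ≈ 0.9534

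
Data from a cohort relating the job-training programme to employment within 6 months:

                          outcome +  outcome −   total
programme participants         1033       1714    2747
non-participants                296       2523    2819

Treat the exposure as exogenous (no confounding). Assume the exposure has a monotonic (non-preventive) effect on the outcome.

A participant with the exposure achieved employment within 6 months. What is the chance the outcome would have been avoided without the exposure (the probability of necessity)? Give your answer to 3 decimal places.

PN ≈ 0.721

p₁ = P(outcome | exposed) = 1033/2747 = 0.37605
p₀ = P(outcome | unexposed) = 296/2819 = 0.105
Under exogeneity and monotonicity, PN = (p₁ − p₀) / p₁.
PN = (0.37605 − 0.105) / 0.37605 = 0.27104 / 0.37605 ≈ 0.7208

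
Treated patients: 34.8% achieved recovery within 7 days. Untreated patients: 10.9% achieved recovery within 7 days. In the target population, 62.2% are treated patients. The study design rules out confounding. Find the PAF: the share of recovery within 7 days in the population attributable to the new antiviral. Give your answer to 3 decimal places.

PAF ≈ 0.577

p₁ = 0.348, p₀ = 0.109.
Overall risk P(Y=1) = π·p₁ + (1−π)·p₀ = 0.622×0.348 + 0.378×0.109 = 0.25766.
Under exogeneity, PAF = [P(Y=1) − p₀] / P(Y=1).
PAF = (0.25766 − 0.109) / 0.25766 ≈ 0.5770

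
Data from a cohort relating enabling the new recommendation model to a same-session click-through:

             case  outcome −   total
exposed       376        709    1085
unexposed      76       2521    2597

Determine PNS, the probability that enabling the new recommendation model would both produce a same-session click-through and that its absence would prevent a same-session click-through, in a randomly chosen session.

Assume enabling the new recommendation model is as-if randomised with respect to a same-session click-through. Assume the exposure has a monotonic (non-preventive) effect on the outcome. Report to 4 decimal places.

PNS ≈ 0.3173

p₁ = P(outcome | exposed) = 376/1085 = 0.34654
p₀ = P(outcome | unexposed) = 76/2597 = 0.029265
Under exogeneity and monotonicity, PNS = p₁ − p₀.
PNS = 0.34654 − 0.029265 = 0.31728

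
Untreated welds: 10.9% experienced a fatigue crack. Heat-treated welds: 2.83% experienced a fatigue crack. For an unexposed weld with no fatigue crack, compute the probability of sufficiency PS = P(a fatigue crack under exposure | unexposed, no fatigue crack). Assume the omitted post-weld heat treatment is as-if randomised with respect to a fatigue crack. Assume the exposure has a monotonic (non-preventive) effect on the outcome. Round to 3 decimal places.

PS ≈ 0.083

p₁ = 0.109, p₀ = 0.0283.
Under exogeneity and monotonicity, PS = (p₁ − p₀) / (1 − p₀).
PS = (0.109 − 0.0283) / (1 − 0.0283) = 0.0807 / 0.9717 ≈ 0.0831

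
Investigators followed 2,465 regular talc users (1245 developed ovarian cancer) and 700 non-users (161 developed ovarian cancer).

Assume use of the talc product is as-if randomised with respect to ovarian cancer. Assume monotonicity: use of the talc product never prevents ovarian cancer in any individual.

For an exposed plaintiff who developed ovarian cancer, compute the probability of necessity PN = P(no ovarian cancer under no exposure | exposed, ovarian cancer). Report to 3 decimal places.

p₁ = P(outcome | exposed) = 1245/2465 = 0.50507
p₀ = P(outcome | unexposed) = 161/700 = 0.23
Under exogeneity and monotonicity, PN = (p₁ − p₀) / p₁.
PN = (0.50507 − 0.23) / 0.50507 = 0.27507 / 0.50507 ≈ 0.5446

PN ≈ 0.545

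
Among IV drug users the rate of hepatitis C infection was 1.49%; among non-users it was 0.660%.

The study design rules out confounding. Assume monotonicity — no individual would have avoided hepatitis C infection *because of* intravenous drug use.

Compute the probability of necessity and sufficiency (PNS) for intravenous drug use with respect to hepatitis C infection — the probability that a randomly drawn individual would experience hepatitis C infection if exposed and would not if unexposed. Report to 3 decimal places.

PNS ≈ 0.008

p₁ = 0.0149, p₀ = 0.0066.
Under exogeneity and monotonicity, PNS = p₁ − p₀.
PNS = 0.0149 − 0.0066 = 0.0083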